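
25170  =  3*8390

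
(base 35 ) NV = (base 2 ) 1101000100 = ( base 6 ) 3512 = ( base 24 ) 1ak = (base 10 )836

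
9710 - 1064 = 8646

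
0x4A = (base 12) 62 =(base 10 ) 74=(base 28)2i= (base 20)3e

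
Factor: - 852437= - 852437^1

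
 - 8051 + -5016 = -13067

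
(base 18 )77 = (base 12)b1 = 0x85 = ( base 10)133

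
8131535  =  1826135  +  6305400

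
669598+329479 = 999077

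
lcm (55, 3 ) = 165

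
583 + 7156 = 7739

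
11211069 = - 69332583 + 80543652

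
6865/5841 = 1 + 1024/5841  =  1.18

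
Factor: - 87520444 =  -2^2*11^1*1989101^1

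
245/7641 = 245/7641 = 0.03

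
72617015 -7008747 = 65608268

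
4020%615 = 330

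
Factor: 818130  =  2^1 * 3^1*5^1*27271^1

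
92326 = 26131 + 66195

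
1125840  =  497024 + 628816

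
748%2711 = 748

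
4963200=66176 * 75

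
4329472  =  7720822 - 3391350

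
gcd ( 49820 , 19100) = 20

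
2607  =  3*869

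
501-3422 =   -  2921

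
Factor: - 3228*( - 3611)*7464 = 87002682912 = 2^5 * 3^2*23^1*157^1 * 269^1 * 311^1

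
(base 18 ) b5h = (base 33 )3C8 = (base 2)111001010111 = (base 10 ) 3671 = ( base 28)4j3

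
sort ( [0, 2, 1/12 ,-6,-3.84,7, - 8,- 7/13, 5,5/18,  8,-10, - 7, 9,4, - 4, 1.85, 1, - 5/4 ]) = [ - 10,-8,-7, - 6, - 4,-3.84 , - 5/4 ,-7/13,0, 1/12, 5/18,1, 1.85, 2, 4, 5, 7, 8 , 9 ]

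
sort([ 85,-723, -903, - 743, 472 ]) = [ - 903,-743,-723, 85, 472] 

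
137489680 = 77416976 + 60072704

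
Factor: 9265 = 5^1*17^1*109^1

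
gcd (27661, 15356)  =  1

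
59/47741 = 59/47741 = 0.00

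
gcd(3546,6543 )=9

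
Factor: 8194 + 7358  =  2^6*3^5 = 15552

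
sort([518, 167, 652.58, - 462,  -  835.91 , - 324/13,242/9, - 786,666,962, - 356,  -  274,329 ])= [  -  835.91, - 786, - 462, - 356,-274, - 324/13, 242/9 , 167,329,518, 652.58,666,962] 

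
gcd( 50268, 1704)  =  852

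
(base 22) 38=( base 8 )112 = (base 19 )3H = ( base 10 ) 74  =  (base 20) 3E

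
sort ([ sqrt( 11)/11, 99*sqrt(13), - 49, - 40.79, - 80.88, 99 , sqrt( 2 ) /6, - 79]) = [  -  80.88 ,-79,- 49, - 40.79,sqrt( 2)/6, sqrt( 11 ) /11 , 99, 99*sqrt(13)]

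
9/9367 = 9/9367 = 0.00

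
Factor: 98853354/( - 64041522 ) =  - 3^1*23^ (-1 )*1249^1*4397^1  *  464069^(-1)= - 16475559/10673587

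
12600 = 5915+6685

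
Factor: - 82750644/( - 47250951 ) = 2^2 * 3^1*11^ ( - 1) * 47^1*48907^1*1431847^(- 1) = 27583548/15750317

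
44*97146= 4274424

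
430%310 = 120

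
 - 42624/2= - 21312 = - 21312.00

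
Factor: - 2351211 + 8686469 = 2^1*23^1*137723^1 = 6335258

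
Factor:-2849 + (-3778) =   -  6627=- 3^1*47^2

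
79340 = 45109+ 34231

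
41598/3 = 13866  =  13866.00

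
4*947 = 3788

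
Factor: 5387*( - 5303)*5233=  - 149492476813 = -5233^1 * 5303^1*5387^1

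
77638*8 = 621104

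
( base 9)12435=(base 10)8375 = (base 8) 20267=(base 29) 9RN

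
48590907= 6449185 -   -  42141722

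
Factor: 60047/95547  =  3^( - 1 ) * 13^1*31^1*149^1*31849^( - 1)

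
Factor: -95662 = -2^1*7^1*6833^1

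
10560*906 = 9567360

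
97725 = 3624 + 94101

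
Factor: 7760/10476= 2^2*3^( - 3)*5^1 = 20/27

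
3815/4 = 953 + 3/4= 953.75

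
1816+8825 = 10641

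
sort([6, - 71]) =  [  -  71,6]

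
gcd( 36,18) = 18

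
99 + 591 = 690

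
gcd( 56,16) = 8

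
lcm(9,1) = 9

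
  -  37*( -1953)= 72261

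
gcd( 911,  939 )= 1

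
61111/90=61111/90 = 679.01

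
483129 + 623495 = 1106624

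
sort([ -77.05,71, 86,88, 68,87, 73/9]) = [ - 77.05, 73/9,68, 71, 86, 87, 88]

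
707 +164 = 871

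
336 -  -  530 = 866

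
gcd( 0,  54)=54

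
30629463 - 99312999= - 68683536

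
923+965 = 1888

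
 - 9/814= -9/814 = - 0.01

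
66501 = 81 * 821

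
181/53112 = 181/53112 = 0.00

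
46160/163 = 46160/163 = 283.19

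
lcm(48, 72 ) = 144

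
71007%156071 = 71007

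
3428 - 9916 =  - 6488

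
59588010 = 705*84522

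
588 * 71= 41748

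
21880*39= 853320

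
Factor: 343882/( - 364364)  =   - 319/338  =  - 2^( - 1) * 11^1*13^(-2) * 29^1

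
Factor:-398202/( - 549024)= 2^(- 4) * 43^( - 1)*499^1=499/688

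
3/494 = 3/494 = 0.01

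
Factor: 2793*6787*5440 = 2^6*3^1*5^1*7^2*11^1*17^1*19^1*617^1 = 103121135040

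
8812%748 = 584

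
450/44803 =450/44803 = 0.01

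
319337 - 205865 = 113472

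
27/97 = 27/97=0.28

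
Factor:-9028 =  - 2^2 * 37^1*61^1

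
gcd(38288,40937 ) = 1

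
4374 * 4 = 17496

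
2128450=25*85138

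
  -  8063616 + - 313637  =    -  8377253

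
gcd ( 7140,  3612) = 84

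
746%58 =50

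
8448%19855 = 8448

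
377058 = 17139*22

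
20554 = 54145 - 33591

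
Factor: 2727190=2^1*5^1 * 272719^1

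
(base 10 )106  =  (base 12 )8a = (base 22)4I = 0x6a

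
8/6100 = 2/1525 = 0.00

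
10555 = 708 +9847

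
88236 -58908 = 29328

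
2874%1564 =1310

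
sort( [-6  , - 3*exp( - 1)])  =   [ -6, - 3*exp(- 1)] 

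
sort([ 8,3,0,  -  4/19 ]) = [ - 4/19,0, 3,8 ] 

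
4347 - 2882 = 1465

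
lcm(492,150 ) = 12300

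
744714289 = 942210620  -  197496331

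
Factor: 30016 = 2^6*7^1* 67^1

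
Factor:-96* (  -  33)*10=2^6*3^2*5^1*11^1= 31680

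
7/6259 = 7/6259 = 0.00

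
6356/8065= 6356/8065=0.79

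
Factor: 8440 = 2^3 * 5^1*211^1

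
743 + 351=1094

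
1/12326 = 1/12326 = 0.00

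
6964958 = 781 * 8918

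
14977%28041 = 14977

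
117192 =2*58596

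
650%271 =108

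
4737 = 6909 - 2172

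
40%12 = 4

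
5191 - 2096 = 3095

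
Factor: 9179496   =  2^3*3^2*127493^1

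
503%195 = 113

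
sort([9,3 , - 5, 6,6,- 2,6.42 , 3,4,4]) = [ - 5, - 2, 3,3, 4,  4, 6,6,6.42,9]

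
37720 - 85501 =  - 47781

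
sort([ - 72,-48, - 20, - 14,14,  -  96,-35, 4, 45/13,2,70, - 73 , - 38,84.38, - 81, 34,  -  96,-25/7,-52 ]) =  [ - 96,-96 , - 81, - 73,-72,  -  52,-48, - 38, - 35, - 20, - 14, - 25/7, 2,45/13, 4,14 , 34, 70, 84.38]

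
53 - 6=47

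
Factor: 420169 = 89^1*4721^1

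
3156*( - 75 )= - 236700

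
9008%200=8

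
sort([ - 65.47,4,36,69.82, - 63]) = [ - 65.47 , - 63,4, 36,69.82] 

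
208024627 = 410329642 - 202305015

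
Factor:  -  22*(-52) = 1144 = 2^3 * 11^1 * 13^1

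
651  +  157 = 808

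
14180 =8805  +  5375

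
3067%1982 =1085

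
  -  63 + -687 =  - 750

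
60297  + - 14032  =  46265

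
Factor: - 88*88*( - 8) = 2^9*11^2= 61952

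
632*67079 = 42393928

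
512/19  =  512/19 = 26.95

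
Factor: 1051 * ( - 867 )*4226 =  - 3850803042  =  - 2^1*3^1*17^2*1051^1*2113^1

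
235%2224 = 235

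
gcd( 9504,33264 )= 4752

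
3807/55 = 69 + 12/55=69.22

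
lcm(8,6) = 24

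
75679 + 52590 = 128269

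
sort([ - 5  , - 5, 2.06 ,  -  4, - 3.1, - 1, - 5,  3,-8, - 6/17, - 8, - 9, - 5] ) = [ - 9,-8 , - 8, - 5, -5, - 5, -5, - 4, - 3.1, - 1, - 6/17, 2.06, 3] 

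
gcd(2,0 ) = 2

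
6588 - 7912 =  - 1324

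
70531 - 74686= - 4155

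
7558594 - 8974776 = -1416182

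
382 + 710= 1092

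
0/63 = 0 = 0.00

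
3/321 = 1/107= 0.01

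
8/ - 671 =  - 8/671=- 0.01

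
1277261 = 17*75133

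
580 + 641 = 1221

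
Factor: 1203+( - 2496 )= - 1293  =  - 3^1*431^1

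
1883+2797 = 4680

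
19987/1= 19987 = 19987.00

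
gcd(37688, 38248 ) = 56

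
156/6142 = 78/3071=0.03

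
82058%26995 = 1073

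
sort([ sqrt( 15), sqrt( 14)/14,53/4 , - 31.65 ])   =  [ - 31.65, sqrt( 14)/14,sqrt( 15), 53/4]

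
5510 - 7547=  - 2037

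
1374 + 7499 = 8873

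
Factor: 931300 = 2^2*5^2*67^1* 139^1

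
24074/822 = 12037/411 = 29.29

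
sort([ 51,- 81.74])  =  [  -  81.74 , 51]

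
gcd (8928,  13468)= 4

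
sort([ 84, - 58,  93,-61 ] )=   [ - 61,-58 , 84, 93]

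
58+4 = 62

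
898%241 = 175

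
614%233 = 148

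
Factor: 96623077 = 96623077^1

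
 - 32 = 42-74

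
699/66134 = 699/66134 = 0.01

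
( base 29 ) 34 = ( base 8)133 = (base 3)10101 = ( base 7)160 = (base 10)91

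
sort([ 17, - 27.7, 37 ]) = [ - 27.7,  17 , 37 ] 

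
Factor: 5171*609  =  3^1 * 7^1*29^1*5171^1= 3149139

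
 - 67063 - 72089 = - 139152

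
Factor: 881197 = 881197^1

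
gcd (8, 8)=8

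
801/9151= 801/9151 = 0.09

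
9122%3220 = 2682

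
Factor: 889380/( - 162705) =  - 59292/10847 = - 2^2*3^5*61^1*10847^( - 1)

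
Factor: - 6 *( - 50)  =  2^2*3^1*5^2 = 300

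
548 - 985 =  - 437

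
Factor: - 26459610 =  - 2^1 * 3^1 * 5^1*881987^1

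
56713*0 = 0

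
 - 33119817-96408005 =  - 129527822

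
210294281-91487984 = 118806297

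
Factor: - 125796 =-2^2 * 3^1 * 11^1*953^1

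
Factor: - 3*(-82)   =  246 = 2^1*3^1 * 41^1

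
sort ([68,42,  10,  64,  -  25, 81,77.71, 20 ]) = [ - 25, 10,  20,42, 64,68,77.71, 81 ]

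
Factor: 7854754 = 2^1*3927377^1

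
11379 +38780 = 50159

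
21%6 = 3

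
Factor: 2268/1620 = 7/5= 5^(-1) * 7^1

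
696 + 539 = 1235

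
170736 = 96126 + 74610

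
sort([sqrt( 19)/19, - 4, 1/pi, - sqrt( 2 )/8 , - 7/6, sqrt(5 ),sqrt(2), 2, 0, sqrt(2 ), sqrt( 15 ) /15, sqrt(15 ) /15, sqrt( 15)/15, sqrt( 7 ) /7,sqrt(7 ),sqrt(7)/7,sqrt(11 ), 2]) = [ - 4, - 7/6, - sqrt( 2 )/8, 0, sqrt(19 ) /19,sqrt(15 )/15, sqrt(15 ) /15, sqrt( 15 ) /15, 1/pi, sqrt( 7) /7,sqrt( 7)/7, sqrt(2),sqrt(2 ), 2,  2,  sqrt(5),  sqrt(7),sqrt(11 )]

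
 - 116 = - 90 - 26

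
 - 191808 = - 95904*2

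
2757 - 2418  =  339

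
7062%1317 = 477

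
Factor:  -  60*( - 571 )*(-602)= - 20624520 = -  2^3*3^1 * 5^1*7^1*43^1*571^1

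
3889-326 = 3563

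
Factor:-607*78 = -47346 = -2^1*3^1* 13^1 *607^1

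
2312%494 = 336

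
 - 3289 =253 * (-13) 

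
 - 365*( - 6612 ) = 2413380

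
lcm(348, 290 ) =1740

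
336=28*12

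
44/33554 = 22/16777 = 0.00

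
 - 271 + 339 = 68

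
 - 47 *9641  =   - 453127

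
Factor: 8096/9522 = 2^4 * 3^( - 2) * 11^1*23^ ( - 1) = 176/207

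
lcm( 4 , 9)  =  36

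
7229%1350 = 479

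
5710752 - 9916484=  - 4205732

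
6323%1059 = 1028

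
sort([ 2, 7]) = [ 2 , 7]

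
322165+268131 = 590296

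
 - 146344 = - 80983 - 65361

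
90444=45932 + 44512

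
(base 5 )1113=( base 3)12212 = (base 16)9e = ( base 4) 2132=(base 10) 158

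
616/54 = 11+11/27 = 11.41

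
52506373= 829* 63337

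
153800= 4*38450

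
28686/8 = 3585 + 3/4 = 3585.75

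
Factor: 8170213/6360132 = 2^ (-2) *3^ ( - 1)*79^( - 1) * 97^1  *  6709^( - 1) * 84229^1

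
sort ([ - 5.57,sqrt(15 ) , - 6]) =[ - 6,  -  5.57, sqrt (15)]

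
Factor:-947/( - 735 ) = 3^( - 1)*5^ ( - 1 )*7^( - 2)*947^1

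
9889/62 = 319/2  =  159.50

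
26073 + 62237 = 88310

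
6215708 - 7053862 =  - 838154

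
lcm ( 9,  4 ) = 36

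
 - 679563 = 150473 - 830036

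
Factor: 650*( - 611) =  -2^1*5^2*13^2*47^1 = - 397150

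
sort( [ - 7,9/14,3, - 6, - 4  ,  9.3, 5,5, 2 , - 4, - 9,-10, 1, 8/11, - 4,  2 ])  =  [- 10, - 9,-7,  -  6, - 4, - 4 ,-4, 9/14,8/11, 1, 2,2 , 3, 5,5, 9.3 ]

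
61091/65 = 939 + 56/65 = 939.86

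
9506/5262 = 4753/2631  =  1.81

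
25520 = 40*638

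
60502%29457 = 1588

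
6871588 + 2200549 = 9072137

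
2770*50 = 138500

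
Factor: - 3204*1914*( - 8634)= 52947625104 =2^4*3^4 * 11^1*29^1*89^1*1439^1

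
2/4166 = 1/2083 = 0.00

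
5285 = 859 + 4426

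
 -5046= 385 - 5431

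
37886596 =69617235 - 31730639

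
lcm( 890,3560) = 3560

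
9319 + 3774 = 13093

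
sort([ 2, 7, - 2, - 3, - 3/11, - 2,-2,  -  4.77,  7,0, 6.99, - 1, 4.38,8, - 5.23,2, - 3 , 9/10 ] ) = [ - 5.23, - 4.77,-3, - 3, - 2, - 2, - 2, - 1,  -  3/11,0,9/10, 2, 2,4.38, 6.99,  7 , 7,8]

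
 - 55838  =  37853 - 93691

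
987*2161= 2132907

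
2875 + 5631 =8506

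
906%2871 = 906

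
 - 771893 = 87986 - 859879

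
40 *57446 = 2297840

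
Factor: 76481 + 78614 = 155095=5^1 * 31019^1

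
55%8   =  7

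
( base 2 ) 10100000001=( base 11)A65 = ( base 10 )1281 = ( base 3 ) 1202110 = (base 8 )2401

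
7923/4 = 1980+3/4 = 1980.75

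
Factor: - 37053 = - 3^2 * 23^1*179^1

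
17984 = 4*4496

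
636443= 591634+44809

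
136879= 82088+54791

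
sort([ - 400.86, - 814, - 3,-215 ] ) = [ - 814,-400.86 , - 215,-3 ] 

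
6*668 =4008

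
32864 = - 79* (-416 ) 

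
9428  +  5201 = 14629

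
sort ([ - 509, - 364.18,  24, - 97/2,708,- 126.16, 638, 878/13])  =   [ - 509, - 364.18,-126.16, - 97/2,24,878/13,638 , 708]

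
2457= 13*189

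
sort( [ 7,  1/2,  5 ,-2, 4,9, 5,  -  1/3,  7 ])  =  [-2, - 1/3,  1/2 , 4,  5,  5, 7,7,9]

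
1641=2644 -1003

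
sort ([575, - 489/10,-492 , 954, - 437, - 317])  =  [ - 492, -437, - 317, - 489/10,  575,954]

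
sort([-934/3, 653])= [ - 934/3,  653]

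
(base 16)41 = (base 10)65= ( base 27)2b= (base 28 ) 29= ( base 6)145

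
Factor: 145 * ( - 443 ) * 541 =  - 34751135=- 5^1 * 29^1*443^1  *  541^1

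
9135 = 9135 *1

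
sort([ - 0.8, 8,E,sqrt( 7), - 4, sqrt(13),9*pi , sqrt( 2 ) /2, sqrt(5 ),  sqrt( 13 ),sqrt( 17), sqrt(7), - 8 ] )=[ - 8, - 4, - 0.8, sqrt( 2)/2,sqrt( 5 ), sqrt (7 ), sqrt( 7), E, sqrt(  13 ),sqrt( 13), sqrt(  17), 8, 9 * pi] 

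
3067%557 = 282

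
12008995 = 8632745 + 3376250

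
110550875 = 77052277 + 33498598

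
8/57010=4/28505= 0.00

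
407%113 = 68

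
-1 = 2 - 3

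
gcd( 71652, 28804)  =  4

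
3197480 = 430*7436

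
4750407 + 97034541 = 101784948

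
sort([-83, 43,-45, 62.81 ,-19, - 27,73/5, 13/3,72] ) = [ - 83, - 45 ,-27 , -19,  13/3, 73/5,43,  62.81,72] 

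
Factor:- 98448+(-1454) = -2^1*11^1*19^1*239^1 = - 99902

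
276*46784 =12912384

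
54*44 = 2376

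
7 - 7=0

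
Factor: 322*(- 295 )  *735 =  - 69817650=-2^1*3^1*5^2*7^3*23^1*59^1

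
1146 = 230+916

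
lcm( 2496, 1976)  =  47424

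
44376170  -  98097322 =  -53721152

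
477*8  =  3816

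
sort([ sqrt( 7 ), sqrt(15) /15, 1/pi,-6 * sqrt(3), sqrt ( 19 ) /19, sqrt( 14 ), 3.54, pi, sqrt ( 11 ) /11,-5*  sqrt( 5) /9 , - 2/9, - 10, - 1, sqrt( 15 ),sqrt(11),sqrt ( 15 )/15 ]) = [ - 6*sqrt(3 ), - 10, - 5 * sqrt ( 5) /9, - 1, - 2/9,sqrt( 19) /19, sqrt( 15)/15, sqrt( 15 )/15, sqrt( 11)/11,1/pi, sqrt(7 ),pi, sqrt ( 11),3.54, sqrt(14), sqrt( 15 )] 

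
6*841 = 5046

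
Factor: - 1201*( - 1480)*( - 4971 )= - 8835853080 = - 2^3 * 3^1*5^1*37^1*1201^1*  1657^1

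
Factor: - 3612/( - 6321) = 4/7 = 2^2*7^ ( - 1)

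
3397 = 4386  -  989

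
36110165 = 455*79363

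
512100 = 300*1707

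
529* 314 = 166106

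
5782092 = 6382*906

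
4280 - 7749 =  - 3469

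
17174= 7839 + 9335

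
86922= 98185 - 11263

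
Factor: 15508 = 2^2*3877^1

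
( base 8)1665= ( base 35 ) r4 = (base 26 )1ad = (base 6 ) 4221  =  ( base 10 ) 949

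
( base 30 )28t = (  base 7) 6014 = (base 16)815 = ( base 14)A7B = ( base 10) 2069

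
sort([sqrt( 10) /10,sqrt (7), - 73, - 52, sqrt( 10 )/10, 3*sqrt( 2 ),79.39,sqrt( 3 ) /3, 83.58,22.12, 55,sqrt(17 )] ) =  [ - 73, - 52, sqrt(10 )/10,sqrt(10) /10,sqrt(3)/3,sqrt( 7), sqrt(17 ), 3*sqrt( 2),22.12, 55,79.39,83.58 ]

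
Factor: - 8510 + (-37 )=-3^1*7^1*11^1*37^1 = - 8547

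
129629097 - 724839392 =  - 595210295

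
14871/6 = 2478  +  1/2 = 2478.50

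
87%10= 7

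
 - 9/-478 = 9/478 = 0.02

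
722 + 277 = 999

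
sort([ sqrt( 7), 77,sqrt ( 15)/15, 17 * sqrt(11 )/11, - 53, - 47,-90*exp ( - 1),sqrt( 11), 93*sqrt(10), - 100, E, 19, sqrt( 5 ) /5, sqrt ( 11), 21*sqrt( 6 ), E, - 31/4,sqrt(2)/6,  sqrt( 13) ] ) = [ - 100,  -  53,  -  47, - 90*exp( - 1 ), - 31/4,sqrt(2 )/6, sqrt( 15)/15, sqrt( 5)/5,sqrt( 7),E, E, sqrt ( 11), sqrt ( 11),sqrt( 13),17*sqrt( 11)/11, 19,21*sqrt(6 ), 77 , 93*sqrt( 10 )]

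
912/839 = 912/839 = 1.09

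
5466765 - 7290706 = -1823941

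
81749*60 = 4904940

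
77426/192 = 403 + 25/96 =403.26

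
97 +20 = 117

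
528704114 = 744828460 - 216124346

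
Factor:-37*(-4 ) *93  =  13764= 2^2*3^1*31^1*37^1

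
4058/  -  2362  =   - 2029/1181 = - 1.72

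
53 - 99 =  - 46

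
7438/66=112  +  23/33 =112.70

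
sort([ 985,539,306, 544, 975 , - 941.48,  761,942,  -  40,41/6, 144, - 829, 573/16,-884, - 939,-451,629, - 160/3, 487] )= [ -941.48,-939, - 884, - 829,-451,-160/3 , - 40, 41/6,  573/16, 144, 306, 487, 539, 544, 629, 761, 942, 975, 985] 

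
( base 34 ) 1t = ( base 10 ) 63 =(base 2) 111111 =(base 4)333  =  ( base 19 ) 36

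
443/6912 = 443/6912=0.06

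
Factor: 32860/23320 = 2^( - 1) * 11^ ( - 1) * 31^1=31/22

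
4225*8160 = 34476000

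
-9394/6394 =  -4697/3197 = - 1.47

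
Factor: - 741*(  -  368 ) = 272688 =2^4*3^1*13^1*19^1 *23^1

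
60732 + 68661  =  129393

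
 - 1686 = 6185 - 7871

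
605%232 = 141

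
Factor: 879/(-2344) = -3/8=- 2^( - 3)*3^1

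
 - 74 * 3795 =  - 280830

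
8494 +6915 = 15409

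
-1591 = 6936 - 8527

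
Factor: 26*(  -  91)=-2^1*7^1*13^2   =  - 2366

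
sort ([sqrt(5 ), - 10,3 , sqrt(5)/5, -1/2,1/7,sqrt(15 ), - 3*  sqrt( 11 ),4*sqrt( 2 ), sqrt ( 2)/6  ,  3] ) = [ - 10, - 3*sqrt (11), - 1/2,1/7,sqrt (2 )/6,sqrt( 5) /5, sqrt( 5),  3,3,sqrt(15),4*sqrt(2)] 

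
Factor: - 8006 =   -  2^1*4003^1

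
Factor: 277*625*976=2^4*5^4*61^1*277^1 = 168970000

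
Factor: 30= 2^1*3^1 * 5^1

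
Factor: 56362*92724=2^3*3^1*7727^1*28181^1 = 5226110088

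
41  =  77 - 36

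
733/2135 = 733/2135 = 0.34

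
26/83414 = 13/41707 = 0.00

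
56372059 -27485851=28886208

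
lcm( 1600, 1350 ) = 43200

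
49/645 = 49/645  =  0.08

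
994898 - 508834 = 486064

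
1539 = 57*27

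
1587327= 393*4039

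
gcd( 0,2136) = 2136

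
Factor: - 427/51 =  - 3^( - 1)*7^1*17^(-1)* 61^1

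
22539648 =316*71328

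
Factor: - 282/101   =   - 2^1*3^1 * 47^1 * 101^(-1)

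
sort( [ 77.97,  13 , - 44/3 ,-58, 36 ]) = [ - 58 , - 44/3, 13, 36,77.97] 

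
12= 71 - 59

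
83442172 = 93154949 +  - 9712777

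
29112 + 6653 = 35765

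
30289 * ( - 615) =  - 18627735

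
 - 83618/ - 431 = 194 + 4/431= 194.01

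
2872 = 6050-3178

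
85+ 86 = 171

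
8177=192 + 7985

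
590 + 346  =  936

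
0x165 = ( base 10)357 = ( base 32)b5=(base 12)259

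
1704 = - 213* ( - 8)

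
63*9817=618471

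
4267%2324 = 1943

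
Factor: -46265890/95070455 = - 9253178/19014091 = -  2^1*11^1*73^( - 1 )*260467^ (- 1) * 420599^1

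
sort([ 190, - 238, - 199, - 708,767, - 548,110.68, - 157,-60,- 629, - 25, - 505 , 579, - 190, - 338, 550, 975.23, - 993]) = [  -  993, - 708,-629 ,-548, - 505, - 338,-238, -199,- 190, - 157, - 60, - 25,110.68,  190,  550,579,767,975.23]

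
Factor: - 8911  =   - 7^1*19^1*67^1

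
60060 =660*91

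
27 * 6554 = 176958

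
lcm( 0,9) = 0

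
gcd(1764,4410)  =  882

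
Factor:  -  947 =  - 947^1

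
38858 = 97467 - 58609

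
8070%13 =10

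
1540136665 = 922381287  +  617755378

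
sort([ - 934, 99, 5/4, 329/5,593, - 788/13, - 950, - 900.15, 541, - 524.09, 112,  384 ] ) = [  -  950, - 934,-900.15,  -  524.09, - 788/13, 5/4,329/5, 99, 112 , 384, 541, 593] 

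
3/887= 3/887 = 0.00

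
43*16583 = 713069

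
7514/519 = 7514/519 = 14.48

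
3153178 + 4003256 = 7156434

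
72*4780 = 344160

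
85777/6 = 14296+ 1/6 = 14296.17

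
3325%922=559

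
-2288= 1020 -3308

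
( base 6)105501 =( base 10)9037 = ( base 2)10001101001101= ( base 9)13351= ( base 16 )234D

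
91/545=91/545 = 0.17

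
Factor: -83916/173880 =-111/230  =  - 2^( - 1 )*3^1*5^(  -  1 )*23^ ( - 1 )*37^1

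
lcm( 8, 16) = 16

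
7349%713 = 219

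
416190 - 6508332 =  - 6092142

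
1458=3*486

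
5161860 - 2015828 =3146032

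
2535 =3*845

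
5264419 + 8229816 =13494235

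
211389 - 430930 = - 219541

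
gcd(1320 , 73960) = 40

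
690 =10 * 69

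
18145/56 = 18145/56 = 324.02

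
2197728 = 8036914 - 5839186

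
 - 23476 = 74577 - 98053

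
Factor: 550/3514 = 5^2*7^( - 1)*11^1 *251^(-1 ) = 275/1757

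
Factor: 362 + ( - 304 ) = 2^1*29^1 =58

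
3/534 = 1/178 = 0.01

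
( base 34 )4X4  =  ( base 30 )6BK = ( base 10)5750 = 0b1011001110110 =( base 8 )13166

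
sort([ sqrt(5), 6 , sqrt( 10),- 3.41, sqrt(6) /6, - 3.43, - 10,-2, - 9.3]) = [ - 10, - 9.3, -3.43,  -  3.41,-2, sqrt(6)/6, sqrt(5 ),sqrt(10),6]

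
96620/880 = 109 + 35/44=109.80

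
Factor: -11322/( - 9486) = 37/31=31^( - 1)*37^1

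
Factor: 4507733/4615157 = 19^ (-1)*23^( - 1)*43^1*59^( - 1 )*179^( - 1)*104831^1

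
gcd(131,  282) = 1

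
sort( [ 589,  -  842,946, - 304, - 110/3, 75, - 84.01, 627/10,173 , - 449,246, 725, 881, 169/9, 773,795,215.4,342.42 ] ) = [ - 842, - 449,-304, - 84.01, - 110/3, 169/9,627/10, 75,173,215.4, 246, 342.42 , 589,725, 773, 795, 881, 946]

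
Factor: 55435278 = 2^1*3^1*47^1*196579^1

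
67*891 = 59697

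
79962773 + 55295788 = 135258561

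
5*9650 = 48250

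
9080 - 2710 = 6370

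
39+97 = 136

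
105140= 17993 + 87147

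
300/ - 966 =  - 50/161  =  - 0.31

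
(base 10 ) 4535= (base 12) 275B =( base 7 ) 16136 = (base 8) 10667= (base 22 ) 983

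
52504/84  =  625 + 1/21 = 625.05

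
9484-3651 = 5833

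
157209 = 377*417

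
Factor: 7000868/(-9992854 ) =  - 2^1 * 7^1*103^( -1 )*179^(- 1 )*271^( - 1 )*250031^1= -3500434/4996427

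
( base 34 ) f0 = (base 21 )136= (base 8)776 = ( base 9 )626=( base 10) 510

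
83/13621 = 83/13621 = 0.01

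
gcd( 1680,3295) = 5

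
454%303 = 151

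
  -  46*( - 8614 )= 396244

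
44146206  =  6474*6819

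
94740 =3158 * 30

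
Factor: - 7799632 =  - 2^4 * 487477^1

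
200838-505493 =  - 304655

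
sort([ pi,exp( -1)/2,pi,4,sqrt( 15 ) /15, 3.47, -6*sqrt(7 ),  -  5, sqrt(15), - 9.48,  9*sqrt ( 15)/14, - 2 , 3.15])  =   [  -  6*sqrt( 7),- 9.48 ,-5 , - 2,exp(- 1) /2,sqrt(15)/15,9*sqrt ( 15)/14,pi, pi, 3.15, 3.47,sqrt ( 15),4]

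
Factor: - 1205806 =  - 2^1*7^1*43^1*2003^1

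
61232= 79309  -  18077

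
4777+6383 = 11160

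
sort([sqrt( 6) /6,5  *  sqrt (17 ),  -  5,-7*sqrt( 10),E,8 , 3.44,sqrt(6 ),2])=[-7*sqrt( 10 ), - 5 , sqrt(6) /6, 2, sqrt(6),E,3.44,8,  5*sqrt( 17)]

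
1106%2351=1106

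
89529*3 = 268587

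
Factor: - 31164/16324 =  - 21/11 = - 3^1*7^1*11^( - 1)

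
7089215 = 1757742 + 5331473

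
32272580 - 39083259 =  - 6810679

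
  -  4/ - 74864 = 1/18716 = 0.00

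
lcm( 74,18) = 666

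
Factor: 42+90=132 = 2^2 *3^1 * 11^1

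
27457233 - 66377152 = -38919919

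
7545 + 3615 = 11160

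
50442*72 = 3631824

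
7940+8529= 16469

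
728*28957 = 21080696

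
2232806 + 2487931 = 4720737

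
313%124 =65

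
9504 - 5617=3887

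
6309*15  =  94635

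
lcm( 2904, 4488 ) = 49368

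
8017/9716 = 8017/9716= 0.83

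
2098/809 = 2 + 480/809=2.59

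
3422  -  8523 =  - 5101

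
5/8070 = 1/1614 = 0.00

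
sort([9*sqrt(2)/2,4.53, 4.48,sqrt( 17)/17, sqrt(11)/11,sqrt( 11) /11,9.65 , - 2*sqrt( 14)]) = [-2*sqrt( 14),sqrt( 17) /17,sqrt( 11)/11,sqrt ( 11 )/11,4.48,4.53 , 9 * sqrt ( 2)/2, 9.65] 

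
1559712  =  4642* 336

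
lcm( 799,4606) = 78302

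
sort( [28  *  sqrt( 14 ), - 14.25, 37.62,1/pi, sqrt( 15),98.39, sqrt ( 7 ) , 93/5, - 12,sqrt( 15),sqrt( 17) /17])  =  [ - 14.25, - 12,sqrt( 17 ) /17,1/pi, sqrt(7),sqrt(15 ), sqrt( 15), 93/5 , 37.62,98.39 , 28 * sqrt (14)] 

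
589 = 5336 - 4747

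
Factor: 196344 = 2^3*3^5*101^1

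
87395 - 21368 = 66027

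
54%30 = 24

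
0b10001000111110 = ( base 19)1557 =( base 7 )34362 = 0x223E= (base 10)8766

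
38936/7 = 5562  +  2/7=5562.29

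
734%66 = 8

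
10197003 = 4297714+5899289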